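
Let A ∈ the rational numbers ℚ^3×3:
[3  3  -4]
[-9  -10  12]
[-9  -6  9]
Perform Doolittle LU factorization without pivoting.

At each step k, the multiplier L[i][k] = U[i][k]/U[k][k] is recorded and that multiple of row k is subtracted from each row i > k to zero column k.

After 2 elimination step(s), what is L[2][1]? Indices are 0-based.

k=0: U[0][0]=3
  eliminate (1,0): mult=-3, new row 1: (0, -1, 0); set L[1][0]=-3
  eliminate (2,0): mult=-3, new row 2: (0, 3, -3); set L[2][0]=-3
k=1: U[1][1]=-1
  eliminate (2,1): mult=-3, new row 2: (0, 0, -3); set L[2][1]=-3

L[2][1] = -3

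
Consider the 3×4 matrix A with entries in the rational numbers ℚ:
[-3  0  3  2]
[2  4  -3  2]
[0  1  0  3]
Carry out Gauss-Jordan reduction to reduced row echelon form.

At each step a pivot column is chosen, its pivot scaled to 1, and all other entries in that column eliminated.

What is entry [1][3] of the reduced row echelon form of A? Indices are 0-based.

M[1][3] = 3

step 1: normalize row 0 (÷-3) = (1, 0, -1, -2/3)
  row 1: subtract 2×row0 = (0, 4, -1, 10/3)
step 2: normalize row 1 (÷4) = (0, 1, -1/4, 5/6)
  row 2: subtract 1×row1 = (0, 0, 1/4, 13/6)
step 3: normalize row 2 (÷1/4) = (0, 0, 1, 26/3)
  row 0: subtract -1×row2 = (1, 0, 0, 8)
  row 1: subtract -1/4×row2 = (0, 1, 0, 3)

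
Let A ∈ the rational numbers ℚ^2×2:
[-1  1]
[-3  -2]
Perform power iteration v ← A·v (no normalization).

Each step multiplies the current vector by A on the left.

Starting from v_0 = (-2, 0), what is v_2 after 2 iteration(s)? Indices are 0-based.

v_0 = (-2, 0).
v_1 = A·v_0 = (2, 6).
v_2 = A·v_1 = (4, -18).

v_2 = (4, -18)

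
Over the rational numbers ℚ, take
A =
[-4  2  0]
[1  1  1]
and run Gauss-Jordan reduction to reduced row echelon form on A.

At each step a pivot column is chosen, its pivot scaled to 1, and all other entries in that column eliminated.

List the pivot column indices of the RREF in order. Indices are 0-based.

pivot columns: 0, 1

pivot(0,0)=-4: scale R0 → (1, -1/2, 0)
  clear (1,0): R1 −= (1)R0 → (0, 3/2, 1)
pivot(1,1)=3/2: scale R1 → (0, 1, 2/3)
  clear (0,1): R0 −= (-1/2)R1 → (1, 0, 1/3)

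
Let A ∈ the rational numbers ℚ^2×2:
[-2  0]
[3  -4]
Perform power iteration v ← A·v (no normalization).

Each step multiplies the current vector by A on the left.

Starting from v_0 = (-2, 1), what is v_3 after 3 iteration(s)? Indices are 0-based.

v_3 = (16, -232)

v_0 = (-2, 1).
v_1 = A·v_0 = (4, -10).
v_2 = A·v_1 = (-8, 52).
v_3 = A·v_2 = (16, -232).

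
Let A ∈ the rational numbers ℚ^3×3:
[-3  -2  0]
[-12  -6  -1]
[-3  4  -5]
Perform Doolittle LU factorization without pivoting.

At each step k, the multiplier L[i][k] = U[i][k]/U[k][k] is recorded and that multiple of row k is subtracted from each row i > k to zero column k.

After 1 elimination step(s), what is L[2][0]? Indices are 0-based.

L[2][0] = 1

k=0: U[0][0]=-3
  eliminate (1,0): mult=4, new row 1: (0, 2, -1); set L[1][0]=4
  eliminate (2,0): mult=1, new row 2: (0, 6, -5); set L[2][0]=1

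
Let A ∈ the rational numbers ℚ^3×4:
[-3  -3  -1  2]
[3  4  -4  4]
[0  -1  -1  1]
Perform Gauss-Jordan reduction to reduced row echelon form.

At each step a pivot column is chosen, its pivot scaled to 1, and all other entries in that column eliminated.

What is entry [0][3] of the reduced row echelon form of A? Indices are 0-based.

M[0][3] = -4/9

pivot(0,0)=-3: scale R0 → (1, 1, 1/3, -2/3)
  clear (1,0): R1 −= (3)R0 → (0, 1, -5, 6)
pivot(1,1)=1: scale R1 → (0, 1, -5, 6)
  clear (0,1): R0 −= (1)R1 → (1, 0, 16/3, -20/3)
  clear (2,1): R2 −= (-1)R1 → (0, 0, -6, 7)
pivot(2,2)=-6: scale R2 → (0, 0, 1, -7/6)
  clear (0,2): R0 −= (16/3)R2 → (1, 0, 0, -4/9)
  clear (1,2): R1 −= (-5)R2 → (0, 1, 0, 1/6)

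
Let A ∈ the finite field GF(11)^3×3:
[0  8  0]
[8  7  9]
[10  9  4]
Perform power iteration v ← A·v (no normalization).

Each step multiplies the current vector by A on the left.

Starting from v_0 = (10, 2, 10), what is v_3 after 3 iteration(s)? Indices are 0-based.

v_3 = (0, 5, 4)

v_0 = (10, 2, 10).
v_1 = A·v_0 = (5, 8, 4).
v_2 = A·v_1 = (9, 0, 6).
v_3 = A·v_2 = (0, 5, 4).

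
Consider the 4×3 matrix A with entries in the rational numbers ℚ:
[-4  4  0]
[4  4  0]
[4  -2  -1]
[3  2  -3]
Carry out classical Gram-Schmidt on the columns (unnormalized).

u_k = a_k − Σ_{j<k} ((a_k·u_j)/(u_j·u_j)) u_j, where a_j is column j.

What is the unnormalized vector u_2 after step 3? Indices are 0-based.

u_2 = (-274/569, 782/569, -168/569, -1184/569)

Step 1: u_0 = a_0 = (-4, 4, 4, 3).
Step 2: u_1 = a_1 − (-2/57)·u_0 = (220/57, 236/57, -106/57, 40/19).
Step 3: u_2 = a_2 − (-13/57)·u_0 − (-127/1138)·u_1 = (-274/569, 782/569, -168/569, -1184/569).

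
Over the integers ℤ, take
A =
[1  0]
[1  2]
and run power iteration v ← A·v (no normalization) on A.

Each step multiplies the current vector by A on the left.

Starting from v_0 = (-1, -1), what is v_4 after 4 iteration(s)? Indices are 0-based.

v_0 = (-1, -1).
v_1 = A·v_0 = (-1, -3).
v_2 = A·v_1 = (-1, -7).
v_3 = A·v_2 = (-1, -15).
v_4 = A·v_3 = (-1, -31).

v_4 = (-1, -31)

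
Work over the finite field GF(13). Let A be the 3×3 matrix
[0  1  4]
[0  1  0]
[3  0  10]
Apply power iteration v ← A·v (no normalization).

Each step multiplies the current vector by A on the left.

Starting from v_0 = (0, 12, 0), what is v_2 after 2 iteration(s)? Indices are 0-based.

v_0 = (0, 12, 0).
v_1 = A·v_0 = (12, 12, 0).
v_2 = A·v_1 = (12, 12, 10).

v_2 = (12, 12, 10)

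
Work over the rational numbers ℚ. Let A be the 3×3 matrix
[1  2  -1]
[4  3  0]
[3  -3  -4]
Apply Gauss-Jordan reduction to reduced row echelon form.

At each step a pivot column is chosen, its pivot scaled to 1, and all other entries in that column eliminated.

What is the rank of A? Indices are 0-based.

rank = 3

[1] R0 /= 1  ⇒  (1, 2, -1)
     R1 -= 4·R0  ⇒  (0, -5, 4)
     R2 -= 3·R0  ⇒  (0, -9, -1)
[2] R1 /= -5  ⇒  (0, 1, -4/5)
     R0 -= 2·R1  ⇒  (1, 0, 3/5)
     R2 -= -9·R1  ⇒  (0, 0, -41/5)
[3] R2 /= -41/5  ⇒  (0, 0, 1)
     R0 -= 3/5·R2  ⇒  (1, 0, 0)
     R1 -= -4/5·R2  ⇒  (0, 1, 0)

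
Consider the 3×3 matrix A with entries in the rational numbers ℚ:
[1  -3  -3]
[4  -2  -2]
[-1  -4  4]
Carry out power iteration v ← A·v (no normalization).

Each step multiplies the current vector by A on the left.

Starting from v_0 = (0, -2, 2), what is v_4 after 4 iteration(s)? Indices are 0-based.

v_4 = (-672, -928, 2896)

v_0 = (0, -2, 2).
v_1 = A·v_0 = (0, 0, 16).
v_2 = A·v_1 = (-48, -32, 64).
v_3 = A·v_2 = (-144, -256, 432).
v_4 = A·v_3 = (-672, -928, 2896).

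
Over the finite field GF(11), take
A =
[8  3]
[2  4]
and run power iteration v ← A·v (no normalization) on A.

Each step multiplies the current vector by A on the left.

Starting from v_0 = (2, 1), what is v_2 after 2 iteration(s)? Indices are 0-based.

v_2 = (0, 4)

v_0 = (2, 1).
v_1 = A·v_0 = (8, 8).
v_2 = A·v_1 = (0, 4).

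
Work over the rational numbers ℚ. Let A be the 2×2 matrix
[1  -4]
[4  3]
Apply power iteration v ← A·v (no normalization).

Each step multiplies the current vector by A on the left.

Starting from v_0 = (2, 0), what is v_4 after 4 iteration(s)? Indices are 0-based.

v_0 = (2, 0).
v_1 = A·v_0 = (2, 8).
v_2 = A·v_1 = (-30, 32).
v_3 = A·v_2 = (-158, -24).
v_4 = A·v_3 = (-62, -704).

v_4 = (-62, -704)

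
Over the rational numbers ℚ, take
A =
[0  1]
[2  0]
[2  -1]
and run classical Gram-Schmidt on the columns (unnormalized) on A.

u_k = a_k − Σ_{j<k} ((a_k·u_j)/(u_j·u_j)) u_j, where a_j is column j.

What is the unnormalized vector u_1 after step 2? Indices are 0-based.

Step 1: u_0 = a_0 = (0, 2, 2).
Step 2: u_1 = a_1 − (-1/4)·u_0 = (1, 1/2, -1/2).

u_1 = (1, 1/2, -1/2)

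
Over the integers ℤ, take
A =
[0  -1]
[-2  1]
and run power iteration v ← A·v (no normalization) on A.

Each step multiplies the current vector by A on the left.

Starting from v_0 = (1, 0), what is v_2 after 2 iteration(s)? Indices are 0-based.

v_2 = (2, -2)

v_0 = (1, 0).
v_1 = A·v_0 = (0, -2).
v_2 = A·v_1 = (2, -2).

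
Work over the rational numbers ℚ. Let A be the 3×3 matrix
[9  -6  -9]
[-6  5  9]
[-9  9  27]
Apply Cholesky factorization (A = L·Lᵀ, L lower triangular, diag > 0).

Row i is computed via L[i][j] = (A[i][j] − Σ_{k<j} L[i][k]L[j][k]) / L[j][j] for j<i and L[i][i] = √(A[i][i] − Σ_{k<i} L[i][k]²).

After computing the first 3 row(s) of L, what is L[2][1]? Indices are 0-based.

L[2][1] = 3

Step 1: L[0][0] = √(9) = 3.
  L[1][0] = (-6) / L[0][0] = -2.
Step 2: L[1][1] = √(1) = 1.
  L[2][0] = (-9) / L[0][0] = -3.
  L[2][1] = (3) / L[1][1] = 3.
Step 3: L[2][2] = √(9) = 3.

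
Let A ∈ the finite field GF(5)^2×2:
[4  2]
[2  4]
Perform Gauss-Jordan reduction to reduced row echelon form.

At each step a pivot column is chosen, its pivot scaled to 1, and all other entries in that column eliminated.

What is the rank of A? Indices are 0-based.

rank = 2

[1] R0 /= 4  ⇒  (1, 3)
     R1 -= 2·R0  ⇒  (0, 3)
[2] R1 /= 3  ⇒  (0, 1)
     R0 -= 3·R1  ⇒  (1, 0)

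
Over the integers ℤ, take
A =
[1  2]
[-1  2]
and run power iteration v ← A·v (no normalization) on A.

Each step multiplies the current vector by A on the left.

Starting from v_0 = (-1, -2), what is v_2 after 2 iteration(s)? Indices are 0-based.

v_0 = (-1, -2).
v_1 = A·v_0 = (-5, -3).
v_2 = A·v_1 = (-11, -1).

v_2 = (-11, -1)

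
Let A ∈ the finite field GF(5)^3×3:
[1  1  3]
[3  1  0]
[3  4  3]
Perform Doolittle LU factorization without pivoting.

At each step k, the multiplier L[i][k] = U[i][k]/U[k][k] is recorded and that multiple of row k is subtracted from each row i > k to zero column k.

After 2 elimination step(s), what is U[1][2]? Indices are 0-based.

[col 0] pivot 1
  R1 -= 3*R0 → (0, 3, 1)  (L[1][0] := 3)
  R2 -= 3*R0 → (0, 1, 4)  (L[2][0] := 3)
[col 1] pivot 3
  R2 -= 2*R1 → (0, 0, 2)  (L[2][1] := 2)

U[1][2] = 1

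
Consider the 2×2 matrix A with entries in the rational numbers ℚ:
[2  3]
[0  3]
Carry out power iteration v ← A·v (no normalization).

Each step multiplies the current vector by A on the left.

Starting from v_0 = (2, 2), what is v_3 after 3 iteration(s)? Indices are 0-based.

v_3 = (130, 54)

v_0 = (2, 2).
v_1 = A·v_0 = (10, 6).
v_2 = A·v_1 = (38, 18).
v_3 = A·v_2 = (130, 54).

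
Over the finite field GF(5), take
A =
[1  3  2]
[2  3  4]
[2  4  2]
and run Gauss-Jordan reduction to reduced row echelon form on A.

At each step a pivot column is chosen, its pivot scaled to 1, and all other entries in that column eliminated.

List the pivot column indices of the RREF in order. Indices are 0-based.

step 1: normalize row 0 (÷1) = (1, 3, 2)
  row 1: subtract 2×row0 = (0, 2, 0)
  row 2: subtract 2×row0 = (0, 3, 3)
step 2: normalize row 1 (÷2) = (0, 1, 0)
  row 0: subtract 3×row1 = (1, 0, 2)
  row 2: subtract 3×row1 = (0, 0, 3)
step 3: normalize row 2 (÷3) = (0, 0, 1)
  row 0: subtract 2×row2 = (1, 0, 0)

pivot columns: 0, 1, 2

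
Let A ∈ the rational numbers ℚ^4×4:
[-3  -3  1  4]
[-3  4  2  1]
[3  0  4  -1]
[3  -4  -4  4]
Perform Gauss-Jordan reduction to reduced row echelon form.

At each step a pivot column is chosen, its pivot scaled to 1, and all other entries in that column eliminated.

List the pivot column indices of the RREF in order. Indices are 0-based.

pivot columns: 0, 1, 2, 3

step 1: normalize row 0 (÷-3) = (1, 1, -1/3, -4/3)
  row 1: subtract -3×row0 = (0, 7, 1, -3)
  row 2: subtract 3×row0 = (0, -3, 5, 3)
  row 3: subtract 3×row0 = (0, -7, -3, 8)
step 2: normalize row 1 (÷7) = (0, 1, 1/7, -3/7)
  row 0: subtract 1×row1 = (1, 0, -10/21, -19/21)
  row 2: subtract -3×row1 = (0, 0, 38/7, 12/7)
  row 3: subtract -7×row1 = (0, 0, -2, 5)
step 3: normalize row 2 (÷38/7) = (0, 0, 1, 6/19)
  row 0: subtract -10/21×row2 = (1, 0, 0, -43/57)
  row 1: subtract 1/7×row2 = (0, 1, 0, -9/19)
  row 3: subtract -2×row2 = (0, 0, 0, 107/19)
step 4: normalize row 3 (÷107/19) = (0, 0, 0, 1)
  row 0: subtract -43/57×row3 = (1, 0, 0, 0)
  row 1: subtract -9/19×row3 = (0, 1, 0, 0)
  row 2: subtract 6/19×row3 = (0, 0, 1, 0)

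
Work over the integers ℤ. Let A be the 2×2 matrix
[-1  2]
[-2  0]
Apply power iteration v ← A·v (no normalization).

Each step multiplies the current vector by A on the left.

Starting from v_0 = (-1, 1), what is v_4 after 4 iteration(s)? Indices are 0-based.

v_0 = (-1, 1).
v_1 = A·v_0 = (3, 2).
v_2 = A·v_1 = (1, -6).
v_3 = A·v_2 = (-13, -2).
v_4 = A·v_3 = (9, 26).

v_4 = (9, 26)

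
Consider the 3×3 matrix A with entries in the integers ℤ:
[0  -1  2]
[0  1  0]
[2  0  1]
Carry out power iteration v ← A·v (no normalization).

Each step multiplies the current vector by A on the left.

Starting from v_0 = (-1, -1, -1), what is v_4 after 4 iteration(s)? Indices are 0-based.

v_0 = (-1, -1, -1).
v_1 = A·v_0 = (-1, -1, -3).
v_2 = A·v_1 = (-5, -1, -5).
v_3 = A·v_2 = (-9, -1, -15).
v_4 = A·v_3 = (-29, -1, -33).

v_4 = (-29, -1, -33)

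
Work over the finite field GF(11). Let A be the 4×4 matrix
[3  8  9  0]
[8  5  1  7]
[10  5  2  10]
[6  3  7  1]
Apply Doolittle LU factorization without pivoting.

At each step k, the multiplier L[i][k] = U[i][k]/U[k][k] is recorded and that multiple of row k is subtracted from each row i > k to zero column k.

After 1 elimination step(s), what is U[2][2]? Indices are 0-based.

U[2][2] = 5

Step 1: pivot at (0,0) is 3.
  row1 ← row1 − (10)·row0  ⇒  L[1][0]=10, U row1=(0, 2, 10, 7)
  row2 ← row2 − (7)·row0  ⇒  L[2][0]=7, U row2=(0, 4, 5, 10)
  row3 ← row3 − (2)·row0  ⇒  L[3][0]=2, U row3=(0, 9, 0, 1)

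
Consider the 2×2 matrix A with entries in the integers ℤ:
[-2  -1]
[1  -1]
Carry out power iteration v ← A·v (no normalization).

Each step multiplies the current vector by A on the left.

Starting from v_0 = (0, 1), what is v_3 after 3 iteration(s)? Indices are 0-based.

v_3 = (-6, 3)

v_0 = (0, 1).
v_1 = A·v_0 = (-1, -1).
v_2 = A·v_1 = (3, 0).
v_3 = A·v_2 = (-6, 3).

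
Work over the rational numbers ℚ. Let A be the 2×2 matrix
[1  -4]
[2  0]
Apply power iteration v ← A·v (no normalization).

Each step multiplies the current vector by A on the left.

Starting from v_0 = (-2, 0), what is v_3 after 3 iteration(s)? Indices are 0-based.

v_0 = (-2, 0).
v_1 = A·v_0 = (-2, -4).
v_2 = A·v_1 = (14, -4).
v_3 = A·v_2 = (30, 28).

v_3 = (30, 28)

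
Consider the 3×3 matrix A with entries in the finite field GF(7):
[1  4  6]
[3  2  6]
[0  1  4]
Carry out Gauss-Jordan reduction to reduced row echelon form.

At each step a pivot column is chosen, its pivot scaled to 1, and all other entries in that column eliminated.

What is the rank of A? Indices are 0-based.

rank = 2

pivot(0,0)=1: scale R0 → (1, 4, 6)
  clear (1,0): R1 −= (3)R0 → (0, 4, 2)
pivot(1,1)=4: scale R1 → (0, 1, 4)
  clear (0,1): R0 −= (4)R1 → (1, 0, 4)
  clear (2,1): R2 −= (1)R1 → (0, 0, 0)
col 2: no nonzero at/below row 2; advance.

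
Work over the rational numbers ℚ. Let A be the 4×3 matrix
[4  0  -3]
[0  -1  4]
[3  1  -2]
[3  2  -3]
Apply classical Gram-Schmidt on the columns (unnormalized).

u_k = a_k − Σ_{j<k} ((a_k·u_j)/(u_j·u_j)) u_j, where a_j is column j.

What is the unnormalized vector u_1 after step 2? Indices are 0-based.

u_1 = (-18/17, -1, 7/34, 41/34)

Step 1: u_0 = a_0 = (4, 0, 3, 3).
Step 2: u_1 = a_1 − (9/34)·u_0 = (-18/17, -1, 7/34, 41/34).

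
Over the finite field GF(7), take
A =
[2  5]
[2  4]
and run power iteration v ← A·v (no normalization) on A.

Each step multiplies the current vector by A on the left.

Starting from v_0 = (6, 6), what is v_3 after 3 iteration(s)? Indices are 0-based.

v_3 = (2, 5)

v_0 = (6, 6).
v_1 = A·v_0 = (0, 1).
v_2 = A·v_1 = (5, 4).
v_3 = A·v_2 = (2, 5).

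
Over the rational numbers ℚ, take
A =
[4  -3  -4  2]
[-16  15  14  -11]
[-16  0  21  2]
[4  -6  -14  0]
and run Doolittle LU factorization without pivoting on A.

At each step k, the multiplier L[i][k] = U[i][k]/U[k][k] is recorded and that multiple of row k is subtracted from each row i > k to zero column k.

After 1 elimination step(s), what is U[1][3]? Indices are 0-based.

U[1][3] = -3

k=0: U[0][0]=4
  eliminate (1,0): mult=-4, new row 1: (0, 3, -2, -3); set L[1][0]=-4
  eliminate (2,0): mult=-4, new row 2: (0, -12, 5, 10); set L[2][0]=-4
  eliminate (3,0): mult=1, new row 3: (0, -3, -10, -2); set L[3][0]=1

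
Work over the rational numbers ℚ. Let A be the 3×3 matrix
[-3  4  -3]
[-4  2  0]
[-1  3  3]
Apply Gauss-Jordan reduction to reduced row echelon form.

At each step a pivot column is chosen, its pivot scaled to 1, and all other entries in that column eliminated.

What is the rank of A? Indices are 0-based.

step 1: normalize row 0 (÷-3) = (1, -4/3, 1)
  row 1: subtract -4×row0 = (0, -10/3, 4)
  row 2: subtract -1×row0 = (0, 5/3, 4)
step 2: normalize row 1 (÷-10/3) = (0, 1, -6/5)
  row 0: subtract -4/3×row1 = (1, 0, -3/5)
  row 2: subtract 5/3×row1 = (0, 0, 6)
step 3: normalize row 2 (÷6) = (0, 0, 1)
  row 0: subtract -3/5×row2 = (1, 0, 0)
  row 1: subtract -6/5×row2 = (0, 1, 0)

rank = 3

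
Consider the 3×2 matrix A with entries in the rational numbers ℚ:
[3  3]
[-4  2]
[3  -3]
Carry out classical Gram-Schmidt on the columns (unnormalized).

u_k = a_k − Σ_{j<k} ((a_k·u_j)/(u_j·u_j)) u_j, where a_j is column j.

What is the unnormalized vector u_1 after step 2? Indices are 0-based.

Step 1: u_0 = a_0 = (3, -4, 3).
Step 2: u_1 = a_1 − (-4/17)·u_0 = (63/17, 18/17, -39/17).

u_1 = (63/17, 18/17, -39/17)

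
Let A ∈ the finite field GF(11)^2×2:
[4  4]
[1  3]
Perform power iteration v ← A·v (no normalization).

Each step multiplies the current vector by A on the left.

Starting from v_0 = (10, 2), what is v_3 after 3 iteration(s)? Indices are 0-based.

v_3 = (0, 5)

v_0 = (10, 2).
v_1 = A·v_0 = (4, 5).
v_2 = A·v_1 = (3, 8).
v_3 = A·v_2 = (0, 5).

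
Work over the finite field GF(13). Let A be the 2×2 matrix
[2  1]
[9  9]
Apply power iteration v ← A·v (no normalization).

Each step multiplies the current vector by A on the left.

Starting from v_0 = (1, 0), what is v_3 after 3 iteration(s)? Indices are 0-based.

v_0 = (1, 0).
v_1 = A·v_0 = (2, 9).
v_2 = A·v_1 = (0, 8).
v_3 = A·v_2 = (8, 7).

v_3 = (8, 7)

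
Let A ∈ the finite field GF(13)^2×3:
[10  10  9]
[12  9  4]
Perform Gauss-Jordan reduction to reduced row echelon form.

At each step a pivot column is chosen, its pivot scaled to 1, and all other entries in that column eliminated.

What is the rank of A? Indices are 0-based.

step 1: normalize row 0 (÷10) = (1, 1, 10)
  row 1: subtract 12×row0 = (0, 10, 1)
step 2: normalize row 1 (÷10) = (0, 1, 4)
  row 0: subtract 1×row1 = (1, 0, 6)

rank = 2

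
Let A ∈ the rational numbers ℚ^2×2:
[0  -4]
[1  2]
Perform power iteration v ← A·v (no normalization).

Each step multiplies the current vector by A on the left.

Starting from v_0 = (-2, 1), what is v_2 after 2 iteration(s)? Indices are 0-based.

v_2 = (0, -4)

v_0 = (-2, 1).
v_1 = A·v_0 = (-4, 0).
v_2 = A·v_1 = (0, -4).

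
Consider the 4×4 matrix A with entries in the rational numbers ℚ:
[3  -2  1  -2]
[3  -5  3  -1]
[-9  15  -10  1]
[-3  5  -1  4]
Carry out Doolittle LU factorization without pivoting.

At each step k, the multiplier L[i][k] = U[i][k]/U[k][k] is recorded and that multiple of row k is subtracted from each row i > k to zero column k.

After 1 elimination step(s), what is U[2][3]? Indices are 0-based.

U[2][3] = -5

Step 1: pivot at (0,0) is 3.
  row1 ← row1 − (1)·row0  ⇒  L[1][0]=1, U row1=(0, -3, 2, 1)
  row2 ← row2 − (-3)·row0  ⇒  L[2][0]=-3, U row2=(0, 9, -7, -5)
  row3 ← row3 − (-1)·row0  ⇒  L[3][0]=-1, U row3=(0, 3, 0, 2)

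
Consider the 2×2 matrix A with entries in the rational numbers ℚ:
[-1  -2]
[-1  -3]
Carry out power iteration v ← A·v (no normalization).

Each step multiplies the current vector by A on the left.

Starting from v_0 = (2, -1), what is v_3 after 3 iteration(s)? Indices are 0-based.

v_3 = (8, 11)

v_0 = (2, -1).
v_1 = A·v_0 = (0, 1).
v_2 = A·v_1 = (-2, -3).
v_3 = A·v_2 = (8, 11).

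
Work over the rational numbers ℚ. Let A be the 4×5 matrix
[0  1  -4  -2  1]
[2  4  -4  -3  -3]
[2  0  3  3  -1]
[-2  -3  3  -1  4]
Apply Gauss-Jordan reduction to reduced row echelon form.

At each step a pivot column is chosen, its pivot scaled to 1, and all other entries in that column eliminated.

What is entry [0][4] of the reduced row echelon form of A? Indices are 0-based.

M[0][4] = 11/8

[1] R0 <-> R1
[1] R0 /= 2  ⇒  (1, 2, -2, -3/2, -3/2)
     R2 -= 2·R0  ⇒  (0, -4, 7, 6, 2)
     R3 -= -2·R0  ⇒  (0, 1, -1, -4, 1)
[2] R1 /= 1  ⇒  (0, 1, -4, -2, 1)
     R0 -= 2·R1  ⇒  (1, 0, 6, 5/2, -7/2)
     R2 -= -4·R1  ⇒  (0, 0, -9, -2, 6)
     R3 -= 1·R1  ⇒  (0, 0, 3, -2, 0)
[3] R2 /= -9  ⇒  (0, 0, 1, 2/9, -2/3)
     R0 -= 6·R2  ⇒  (1, 0, 0, 7/6, 1/2)
     R1 -= -4·R2  ⇒  (0, 1, 0, -10/9, -5/3)
     R3 -= 3·R2  ⇒  (0, 0, 0, -8/3, 2)
[4] R3 /= -8/3  ⇒  (0, 0, 0, 1, -3/4)
     R0 -= 7/6·R3  ⇒  (1, 0, 0, 0, 11/8)
     R1 -= -10/9·R3  ⇒  (0, 1, 0, 0, -5/2)
     R2 -= 2/9·R3  ⇒  (0, 0, 1, 0, -1/2)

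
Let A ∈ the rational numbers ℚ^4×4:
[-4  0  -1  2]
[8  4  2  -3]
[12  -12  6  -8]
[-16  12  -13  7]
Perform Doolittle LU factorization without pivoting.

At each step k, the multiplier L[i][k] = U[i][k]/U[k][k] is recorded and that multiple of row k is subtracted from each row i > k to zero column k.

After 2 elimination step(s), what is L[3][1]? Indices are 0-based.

[col 0] pivot -4
  R1 -= -2*R0 → (0, 4, 0, 1)  (L[1][0] := -2)
  R2 -= -3*R0 → (0, -12, 3, -2)  (L[2][0] := -3)
  R3 -= 4*R0 → (0, 12, -9, -1)  (L[3][0] := 4)
[col 1] pivot 4
  R2 -= -3*R1 → (0, 0, 3, 1)  (L[2][1] := -3)
  R3 -= 3*R1 → (0, 0, -9, -4)  (L[3][1] := 3)

L[3][1] = 3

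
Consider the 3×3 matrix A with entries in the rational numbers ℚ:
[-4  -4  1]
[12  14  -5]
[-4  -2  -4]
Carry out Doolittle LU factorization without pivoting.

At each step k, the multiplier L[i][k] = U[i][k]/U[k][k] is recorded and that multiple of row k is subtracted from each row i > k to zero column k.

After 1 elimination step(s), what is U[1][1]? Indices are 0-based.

Step 1: pivot at (0,0) is -4.
  row1 ← row1 − (-3)·row0  ⇒  L[1][0]=-3, U row1=(0, 2, -2)
  row2 ← row2 − (1)·row0  ⇒  L[2][0]=1, U row2=(0, 2, -5)

U[1][1] = 2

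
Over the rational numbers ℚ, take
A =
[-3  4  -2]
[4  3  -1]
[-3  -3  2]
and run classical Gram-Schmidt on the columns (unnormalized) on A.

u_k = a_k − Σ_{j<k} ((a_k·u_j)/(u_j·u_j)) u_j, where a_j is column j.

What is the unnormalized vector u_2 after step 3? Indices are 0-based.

Step 1: u_0 = a_0 = (-3, 4, -3).
Step 2: u_1 = a_1 − (9/34)·u_0 = (163/34, 33/17, -75/34).
Step 3: u_2 = a_2 − (-2/17)·u_0 − (-542/1075)·u_1 = (69/1075, 483/1075, 23/43).

u_2 = (69/1075, 483/1075, 23/43)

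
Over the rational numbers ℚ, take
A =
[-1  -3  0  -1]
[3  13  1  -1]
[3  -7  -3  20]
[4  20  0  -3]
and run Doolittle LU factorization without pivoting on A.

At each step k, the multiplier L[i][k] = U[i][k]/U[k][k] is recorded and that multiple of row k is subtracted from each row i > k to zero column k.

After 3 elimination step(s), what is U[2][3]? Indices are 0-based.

Step 1: pivot at (0,0) is -1.
  row1 ← row1 − (-3)·row0  ⇒  L[1][0]=-3, U row1=(0, 4, 1, -4)
  row2 ← row2 − (-3)·row0  ⇒  L[2][0]=-3, U row2=(0, -16, -3, 17)
  row3 ← row3 − (-4)·row0  ⇒  L[3][0]=-4, U row3=(0, 8, 0, -7)
Step 2: pivot at (1,1) is 4.
  row2 ← row2 − (-4)·row1  ⇒  L[2][1]=-4, U row2=(0, 0, 1, 1)
  row3 ← row3 − (2)·row1  ⇒  L[3][1]=2, U row3=(0, 0, -2, 1)
Step 3: pivot at (2,2) is 1.
  row3 ← row3 − (-2)·row2  ⇒  L[3][2]=-2, U row3=(0, 0, 0, 3)

U[2][3] = 1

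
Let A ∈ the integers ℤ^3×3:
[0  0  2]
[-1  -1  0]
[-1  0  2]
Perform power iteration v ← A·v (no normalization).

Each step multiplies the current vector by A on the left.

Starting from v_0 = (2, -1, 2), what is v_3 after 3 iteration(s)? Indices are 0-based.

v_0 = (2, -1, 2).
v_1 = A·v_0 = (4, -1, 2).
v_2 = A·v_1 = (4, -3, 0).
v_3 = A·v_2 = (0, -1, -4).

v_3 = (0, -1, -4)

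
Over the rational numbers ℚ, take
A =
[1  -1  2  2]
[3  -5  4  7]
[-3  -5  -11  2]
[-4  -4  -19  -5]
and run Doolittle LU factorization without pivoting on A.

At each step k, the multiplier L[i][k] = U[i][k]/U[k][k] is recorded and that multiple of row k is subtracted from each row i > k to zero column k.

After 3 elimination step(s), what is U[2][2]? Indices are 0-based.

U[2][2] = 3

Step 1: pivot at (0,0) is 1.
  row1 ← row1 − (3)·row0  ⇒  L[1][0]=3, U row1=(0, -2, -2, 1)
  row2 ← row2 − (-3)·row0  ⇒  L[2][0]=-3, U row2=(0, -8, -5, 8)
  row3 ← row3 − (-4)·row0  ⇒  L[3][0]=-4, U row3=(0, -8, -11, 3)
Step 2: pivot at (1,1) is -2.
  row2 ← row2 − (4)·row1  ⇒  L[2][1]=4, U row2=(0, 0, 3, 4)
  row3 ← row3 − (4)·row1  ⇒  L[3][1]=4, U row3=(0, 0, -3, -1)
Step 3: pivot at (2,2) is 3.
  row3 ← row3 − (-1)·row2  ⇒  L[3][2]=-1, U row3=(0, 0, 0, 3)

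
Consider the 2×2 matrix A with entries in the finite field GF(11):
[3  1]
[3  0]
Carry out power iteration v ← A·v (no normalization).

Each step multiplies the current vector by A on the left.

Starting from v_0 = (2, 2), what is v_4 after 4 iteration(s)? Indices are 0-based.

v_0 = (2, 2).
v_1 = A·v_0 = (8, 6).
v_2 = A·v_1 = (8, 2).
v_3 = A·v_2 = (4, 2).
v_4 = A·v_3 = (3, 1).

v_4 = (3, 1)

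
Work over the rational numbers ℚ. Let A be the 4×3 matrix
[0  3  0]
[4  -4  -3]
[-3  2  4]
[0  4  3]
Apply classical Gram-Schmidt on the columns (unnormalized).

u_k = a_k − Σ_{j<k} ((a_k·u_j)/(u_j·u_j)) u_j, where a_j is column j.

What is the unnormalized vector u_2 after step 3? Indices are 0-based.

u_2 = (-816/641, 669/641, 892/641, 835/641)

Step 1: u_0 = a_0 = (0, 4, -3, 0).
Step 2: u_1 = a_1 − (-22/25)·u_0 = (3, -12/25, -16/25, 4).
Step 3: u_2 = a_2 − (-24/25)·u_0 − (272/641)·u_1 = (-816/641, 669/641, 892/641, 835/641).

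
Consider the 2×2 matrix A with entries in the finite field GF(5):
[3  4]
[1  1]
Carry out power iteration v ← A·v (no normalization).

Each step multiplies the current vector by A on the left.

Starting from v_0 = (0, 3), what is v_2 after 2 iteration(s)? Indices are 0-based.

v_2 = (3, 0)

v_0 = (0, 3).
v_1 = A·v_0 = (2, 3).
v_2 = A·v_1 = (3, 0).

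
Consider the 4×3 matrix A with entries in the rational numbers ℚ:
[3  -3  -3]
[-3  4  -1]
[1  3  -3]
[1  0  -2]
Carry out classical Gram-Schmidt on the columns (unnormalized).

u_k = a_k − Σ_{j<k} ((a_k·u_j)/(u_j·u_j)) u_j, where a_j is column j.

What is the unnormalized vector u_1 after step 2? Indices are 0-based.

Step 1: u_0 = a_0 = (3, -3, 1, 1).
Step 2: u_1 = a_1 − (-9/10)·u_0 = (-3/10, 13/10, 39/10, 9/10).

u_1 = (-3/10, 13/10, 39/10, 9/10)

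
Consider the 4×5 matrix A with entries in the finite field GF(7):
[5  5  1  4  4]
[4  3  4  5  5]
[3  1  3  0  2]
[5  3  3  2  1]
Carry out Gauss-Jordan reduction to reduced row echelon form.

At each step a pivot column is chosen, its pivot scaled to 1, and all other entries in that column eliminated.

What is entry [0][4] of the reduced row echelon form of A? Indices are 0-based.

M[0][4] = 0

[1] R0 /= 5  ⇒  (1, 1, 3, 5, 5)
     R1 -= 4·R0  ⇒  (0, 6, 6, 6, 6)
     R2 -= 3·R0  ⇒  (0, 5, 1, 6, 1)
     R3 -= 5·R0  ⇒  (0, 5, 2, 5, 4)
[2] R1 /= 6  ⇒  (0, 1, 1, 1, 1)
     R0 -= 1·R1  ⇒  (1, 0, 2, 4, 4)
     R2 -= 5·R1  ⇒  (0, 0, 3, 1, 3)
     R3 -= 5·R1  ⇒  (0, 0, 4, 0, 6)
[3] R2 /= 3  ⇒  (0, 0, 1, 5, 1)
     R0 -= 2·R2  ⇒  (1, 0, 0, 1, 2)
     R1 -= 1·R2  ⇒  (0, 1, 0, 3, 0)
     R3 -= 4·R2  ⇒  (0, 0, 0, 1, 2)
[4] R3 /= 1  ⇒  (0, 0, 0, 1, 2)
     R0 -= 1·R3  ⇒  (1, 0, 0, 0, 0)
     R1 -= 3·R3  ⇒  (0, 1, 0, 0, 1)
     R2 -= 5·R3  ⇒  (0, 0, 1, 0, 5)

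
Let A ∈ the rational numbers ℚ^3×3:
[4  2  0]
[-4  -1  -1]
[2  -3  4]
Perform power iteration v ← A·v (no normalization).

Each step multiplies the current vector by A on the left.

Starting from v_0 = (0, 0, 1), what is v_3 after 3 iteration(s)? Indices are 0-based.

v_0 = (0, 0, 1).
v_1 = A·v_0 = (0, -1, 4).
v_2 = A·v_1 = (-2, -3, 19).
v_3 = A·v_2 = (-14, -8, 81).

v_3 = (-14, -8, 81)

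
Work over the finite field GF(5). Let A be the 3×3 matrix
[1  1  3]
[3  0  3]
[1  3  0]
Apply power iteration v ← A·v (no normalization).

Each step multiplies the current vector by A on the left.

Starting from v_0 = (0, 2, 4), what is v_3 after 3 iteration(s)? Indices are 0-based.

v_0 = (0, 2, 4).
v_1 = A·v_0 = (4, 2, 1).
v_2 = A·v_1 = (4, 0, 0).
v_3 = A·v_2 = (4, 2, 4).

v_3 = (4, 2, 4)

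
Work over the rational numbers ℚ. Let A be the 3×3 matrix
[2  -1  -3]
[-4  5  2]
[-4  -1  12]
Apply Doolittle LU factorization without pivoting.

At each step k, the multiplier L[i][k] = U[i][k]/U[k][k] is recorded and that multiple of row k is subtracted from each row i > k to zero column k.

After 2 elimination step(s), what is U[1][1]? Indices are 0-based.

k=0: U[0][0]=2
  eliminate (1,0): mult=-2, new row 1: (0, 3, -4); set L[1][0]=-2
  eliminate (2,0): mult=-2, new row 2: (0, -3, 6); set L[2][0]=-2
k=1: U[1][1]=3
  eliminate (2,1): mult=-1, new row 2: (0, 0, 2); set L[2][1]=-1

U[1][1] = 3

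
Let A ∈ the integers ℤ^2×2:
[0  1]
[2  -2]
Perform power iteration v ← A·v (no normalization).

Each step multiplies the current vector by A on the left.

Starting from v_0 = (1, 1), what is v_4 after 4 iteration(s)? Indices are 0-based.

v_0 = (1, 1).
v_1 = A·v_0 = (1, 0).
v_2 = A·v_1 = (0, 2).
v_3 = A·v_2 = (2, -4).
v_4 = A·v_3 = (-4, 12).

v_4 = (-4, 12)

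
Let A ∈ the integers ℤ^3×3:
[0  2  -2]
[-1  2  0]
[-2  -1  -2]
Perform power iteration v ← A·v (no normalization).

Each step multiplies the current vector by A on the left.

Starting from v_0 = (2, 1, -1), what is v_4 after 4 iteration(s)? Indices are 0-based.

v_4 = (-20, -24, 30)

v_0 = (2, 1, -1).
v_1 = A·v_0 = (4, 0, -3).
v_2 = A·v_1 = (6, -4, -2).
v_3 = A·v_2 = (-4, -14, -4).
v_4 = A·v_3 = (-20, -24, 30).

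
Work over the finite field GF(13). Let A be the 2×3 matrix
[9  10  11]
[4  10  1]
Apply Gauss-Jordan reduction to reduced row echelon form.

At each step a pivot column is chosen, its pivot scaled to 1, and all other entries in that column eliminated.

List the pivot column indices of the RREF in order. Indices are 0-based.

pivot columns: 0, 1

step 1: normalize row 0 (÷9) = (1, 4, 7)
  row 1: subtract 4×row0 = (0, 7, 12)
step 2: normalize row 1 (÷7) = (0, 1, 11)
  row 0: subtract 4×row1 = (1, 0, 2)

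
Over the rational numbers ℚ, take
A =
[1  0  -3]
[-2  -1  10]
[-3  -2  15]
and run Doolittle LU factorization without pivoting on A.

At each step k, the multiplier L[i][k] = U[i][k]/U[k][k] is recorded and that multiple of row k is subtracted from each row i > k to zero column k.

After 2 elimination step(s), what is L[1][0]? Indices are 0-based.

L[1][0] = -2

k=0: U[0][0]=1
  eliminate (1,0): mult=-2, new row 1: (0, -1, 4); set L[1][0]=-2
  eliminate (2,0): mult=-3, new row 2: (0, -2, 6); set L[2][0]=-3
k=1: U[1][1]=-1
  eliminate (2,1): mult=2, new row 2: (0, 0, -2); set L[2][1]=2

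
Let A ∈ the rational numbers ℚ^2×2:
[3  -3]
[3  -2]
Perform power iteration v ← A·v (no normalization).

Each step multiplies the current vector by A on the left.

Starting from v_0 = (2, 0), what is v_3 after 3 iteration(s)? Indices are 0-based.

v_3 = (-18, -12)

v_0 = (2, 0).
v_1 = A·v_0 = (6, 6).
v_2 = A·v_1 = (0, 6).
v_3 = A·v_2 = (-18, -12).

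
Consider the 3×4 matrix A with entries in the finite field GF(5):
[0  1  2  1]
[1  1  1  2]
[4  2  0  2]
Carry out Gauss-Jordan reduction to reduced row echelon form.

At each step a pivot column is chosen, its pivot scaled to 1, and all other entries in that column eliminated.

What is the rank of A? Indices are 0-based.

step 1: exchange rows 0,1
step 1: normalize row 0 (÷1) = (1, 1, 1, 2)
  row 2: subtract 4×row0 = (0, 3, 1, 4)
step 2: normalize row 1 (÷1) = (0, 1, 2, 1)
  row 0: subtract 1×row1 = (1, 0, 4, 1)
  row 2: subtract 3×row1 = (0, 0, 0, 1)
skip col 2 (zero from row 2)
step 3: normalize row 2 (÷1) = (0, 0, 0, 1)
  row 0: subtract 1×row2 = (1, 0, 4, 0)
  row 1: subtract 1×row2 = (0, 1, 2, 0)

rank = 3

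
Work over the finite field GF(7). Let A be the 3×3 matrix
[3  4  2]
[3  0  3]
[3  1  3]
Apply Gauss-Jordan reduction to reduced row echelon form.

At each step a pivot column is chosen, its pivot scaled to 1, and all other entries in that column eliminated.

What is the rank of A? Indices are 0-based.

pivot(0,0)=3: scale R0 → (1, 6, 3)
  clear (1,0): R1 −= (3)R0 → (0, 3, 1)
  clear (2,0): R2 −= (3)R0 → (0, 4, 1)
pivot(1,1)=3: scale R1 → (0, 1, 5)
  clear (0,1): R0 −= (6)R1 → (1, 0, 1)
  clear (2,1): R2 −= (4)R1 → (0, 0, 2)
pivot(2,2)=2: scale R2 → (0, 0, 1)
  clear (0,2): R0 −= (1)R2 → (1, 0, 0)
  clear (1,2): R1 −= (5)R2 → (0, 1, 0)

rank = 3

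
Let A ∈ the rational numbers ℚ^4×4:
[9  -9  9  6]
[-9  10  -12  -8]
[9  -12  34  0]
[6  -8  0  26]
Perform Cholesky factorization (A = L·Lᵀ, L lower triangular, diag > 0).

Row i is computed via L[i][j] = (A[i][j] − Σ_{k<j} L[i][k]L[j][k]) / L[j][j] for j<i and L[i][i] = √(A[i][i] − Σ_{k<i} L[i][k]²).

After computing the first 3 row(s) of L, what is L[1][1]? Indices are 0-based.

L[1][1] = 1

Step 1: L[0][0] = √(9) = 3.
  L[1][0] = (-9) / L[0][0] = -3.
Step 2: L[1][1] = √(1) = 1.
  L[2][0] = (9) / L[0][0] = 3.
  L[2][1] = (-3) / L[1][1] = -3.
Step 3: L[2][2] = √(16) = 4.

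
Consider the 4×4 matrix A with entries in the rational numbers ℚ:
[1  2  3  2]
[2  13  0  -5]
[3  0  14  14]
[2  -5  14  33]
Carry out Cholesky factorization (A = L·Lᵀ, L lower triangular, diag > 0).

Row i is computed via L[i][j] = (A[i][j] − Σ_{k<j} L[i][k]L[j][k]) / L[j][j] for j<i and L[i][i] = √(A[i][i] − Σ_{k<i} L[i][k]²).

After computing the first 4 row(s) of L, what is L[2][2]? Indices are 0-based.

Step 1: L[0][0] = √(1) = 1.
  L[1][0] = (2) / L[0][0] = 2.
Step 2: L[1][1] = √(9) = 3.
  L[2][0] = (3) / L[0][0] = 3.
  L[2][1] = (-6) / L[1][1] = -2.
Step 3: L[2][2] = √(1) = 1.
  L[3][0] = (2) / L[0][0] = 2.
  L[3][1] = (-9) / L[1][1] = -3.
  L[3][2] = (2) / L[2][2] = 2.
Step 4: L[3][3] = √(16) = 4.

L[2][2] = 1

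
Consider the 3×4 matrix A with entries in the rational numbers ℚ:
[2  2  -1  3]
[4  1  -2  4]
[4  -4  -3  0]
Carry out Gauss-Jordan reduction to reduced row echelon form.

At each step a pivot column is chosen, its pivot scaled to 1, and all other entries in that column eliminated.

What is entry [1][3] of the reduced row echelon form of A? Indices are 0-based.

M[1][3] = 2/3

[1] R0 /= 2  ⇒  (1, 1, -1/2, 3/2)
     R1 -= 4·R0  ⇒  (0, -3, 0, -2)
     R2 -= 4·R0  ⇒  (0, -8, -1, -6)
[2] R1 /= -3  ⇒  (0, 1, 0, 2/3)
     R0 -= 1·R1  ⇒  (1, 0, -1/2, 5/6)
     R2 -= -8·R1  ⇒  (0, 0, -1, -2/3)
[3] R2 /= -1  ⇒  (0, 0, 1, 2/3)
     R0 -= -1/2·R2  ⇒  (1, 0, 0, 7/6)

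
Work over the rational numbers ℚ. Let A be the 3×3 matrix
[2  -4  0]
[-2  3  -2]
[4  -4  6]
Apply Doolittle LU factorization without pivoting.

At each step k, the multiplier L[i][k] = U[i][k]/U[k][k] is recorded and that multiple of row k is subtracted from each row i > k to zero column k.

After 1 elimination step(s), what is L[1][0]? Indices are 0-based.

Step 1: pivot at (0,0) is 2.
  row1 ← row1 − (-1)·row0  ⇒  L[1][0]=-1, U row1=(0, -1, -2)
  row2 ← row2 − (2)·row0  ⇒  L[2][0]=2, U row2=(0, 4, 6)

L[1][0] = -1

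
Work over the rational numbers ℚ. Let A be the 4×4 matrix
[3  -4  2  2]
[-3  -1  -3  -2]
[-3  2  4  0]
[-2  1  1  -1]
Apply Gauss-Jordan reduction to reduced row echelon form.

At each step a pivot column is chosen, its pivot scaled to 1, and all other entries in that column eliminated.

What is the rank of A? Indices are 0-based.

[1] R0 /= 3  ⇒  (1, -4/3, 2/3, 2/3)
     R1 -= -3·R0  ⇒  (0, -5, -1, 0)
     R2 -= -3·R0  ⇒  (0, -2, 6, 2)
     R3 -= -2·R0  ⇒  (0, -5/3, 7/3, 1/3)
[2] R1 /= -5  ⇒  (0, 1, 1/5, 0)
     R0 -= -4/3·R1  ⇒  (1, 0, 14/15, 2/3)
     R2 -= -2·R1  ⇒  (0, 0, 32/5, 2)
     R3 -= -5/3·R1  ⇒  (0, 0, 8/3, 1/3)
[3] R2 /= 32/5  ⇒  (0, 0, 1, 5/16)
     R0 -= 14/15·R2  ⇒  (1, 0, 0, 3/8)
     R1 -= 1/5·R2  ⇒  (0, 1, 0, -1/16)
     R3 -= 8/3·R2  ⇒  (0, 0, 0, -1/2)
[4] R3 /= -1/2  ⇒  (0, 0, 0, 1)
     R0 -= 3/8·R3  ⇒  (1, 0, 0, 0)
     R1 -= -1/16·R3  ⇒  (0, 1, 0, 0)
     R2 -= 5/16·R3  ⇒  (0, 0, 1, 0)

rank = 4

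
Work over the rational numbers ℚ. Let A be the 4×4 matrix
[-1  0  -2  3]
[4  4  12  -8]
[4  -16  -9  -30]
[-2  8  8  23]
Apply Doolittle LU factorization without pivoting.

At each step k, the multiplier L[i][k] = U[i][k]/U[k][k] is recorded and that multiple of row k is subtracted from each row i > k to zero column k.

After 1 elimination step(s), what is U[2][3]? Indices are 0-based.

U[2][3] = -18

Step 1: pivot at (0,0) is -1.
  row1 ← row1 − (-4)·row0  ⇒  L[1][0]=-4, U row1=(0, 4, 4, 4)
  row2 ← row2 − (-4)·row0  ⇒  L[2][0]=-4, U row2=(0, -16, -17, -18)
  row3 ← row3 − (2)·row0  ⇒  L[3][0]=2, U row3=(0, 8, 12, 17)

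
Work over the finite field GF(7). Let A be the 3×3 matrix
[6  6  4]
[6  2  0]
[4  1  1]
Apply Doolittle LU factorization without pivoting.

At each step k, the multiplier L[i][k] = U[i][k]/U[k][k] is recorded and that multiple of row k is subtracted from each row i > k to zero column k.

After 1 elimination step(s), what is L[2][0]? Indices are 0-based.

L[2][0] = 3

Step 1: pivot at (0,0) is 6.
  row1 ← row1 − (1)·row0  ⇒  L[1][0]=1, U row1=(0, 3, 3)
  row2 ← row2 − (3)·row0  ⇒  L[2][0]=3, U row2=(0, 4, 3)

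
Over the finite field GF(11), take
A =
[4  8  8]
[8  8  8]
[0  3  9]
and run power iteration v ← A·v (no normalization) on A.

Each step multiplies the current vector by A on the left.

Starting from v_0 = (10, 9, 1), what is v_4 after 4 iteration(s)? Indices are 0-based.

v_0 = (10, 9, 1).
v_1 = A·v_0 = (10, 6, 3).
v_2 = A·v_1 = (2, 9, 1).
v_3 = A·v_2 = (0, 8, 3).
v_4 = A·v_3 = (0, 0, 7).

v_4 = (0, 0, 7)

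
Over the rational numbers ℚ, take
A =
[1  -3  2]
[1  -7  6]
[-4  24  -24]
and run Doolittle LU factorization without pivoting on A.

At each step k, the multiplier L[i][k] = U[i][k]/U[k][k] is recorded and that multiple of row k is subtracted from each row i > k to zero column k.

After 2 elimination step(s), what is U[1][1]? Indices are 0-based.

k=0: U[0][0]=1
  eliminate (1,0): mult=1, new row 1: (0, -4, 4); set L[1][0]=1
  eliminate (2,0): mult=-4, new row 2: (0, 12, -16); set L[2][0]=-4
k=1: U[1][1]=-4
  eliminate (2,1): mult=-3, new row 2: (0, 0, -4); set L[2][1]=-3

U[1][1] = -4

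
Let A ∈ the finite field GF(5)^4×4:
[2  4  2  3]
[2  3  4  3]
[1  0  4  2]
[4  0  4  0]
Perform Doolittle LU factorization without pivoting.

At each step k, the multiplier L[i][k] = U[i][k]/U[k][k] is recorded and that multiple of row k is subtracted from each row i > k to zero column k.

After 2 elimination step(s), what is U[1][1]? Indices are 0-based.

U[1][1] = 4

Step 1: pivot at (0,0) is 2.
  row1 ← row1 − (1)·row0  ⇒  L[1][0]=1, U row1=(0, 4, 2, 0)
  row2 ← row2 − (3)·row0  ⇒  L[2][0]=3, U row2=(0, 3, 3, 3)
  row3 ← row3 − (2)·row0  ⇒  L[3][0]=2, U row3=(0, 2, 0, 4)
Step 2: pivot at (1,1) is 4.
  row2 ← row2 − (2)·row1  ⇒  L[2][1]=2, U row2=(0, 0, 4, 3)
  row3 ← row3 − (3)·row1  ⇒  L[3][1]=3, U row3=(0, 0, 4, 4)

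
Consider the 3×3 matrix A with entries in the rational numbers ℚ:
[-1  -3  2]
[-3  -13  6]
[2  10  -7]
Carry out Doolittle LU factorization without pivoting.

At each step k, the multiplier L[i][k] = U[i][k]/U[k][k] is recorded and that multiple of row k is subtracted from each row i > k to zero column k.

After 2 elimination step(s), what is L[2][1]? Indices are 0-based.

L[2][1] = -1

k=0: U[0][0]=-1
  eliminate (1,0): mult=3, new row 1: (0, -4, 0); set L[1][0]=3
  eliminate (2,0): mult=-2, new row 2: (0, 4, -3); set L[2][0]=-2
k=1: U[1][1]=-4
  eliminate (2,1): mult=-1, new row 2: (0, 0, -3); set L[2][1]=-1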